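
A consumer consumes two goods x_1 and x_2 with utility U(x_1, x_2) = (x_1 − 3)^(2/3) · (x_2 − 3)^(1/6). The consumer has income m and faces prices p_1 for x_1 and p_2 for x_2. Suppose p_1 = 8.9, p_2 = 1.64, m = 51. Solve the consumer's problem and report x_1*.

MRS = 4·(x_2−3)/(x_1−3). Tangency with p_1/p_2 gives x_2−3 = (1/4)·(p_1/p_2)·(x_1−3).
Substituting into the budget: x_1* = 3 + 0.8·(m − 3·p_1 − 3·p_2)/p_1, and x_2* = 3 + 0.2·(…)/p_2.
Discretionary income = 51 − 3·8.9 − 3·1.64 = 19.38; x_1* = 3 + 0.8·19.38/8.9 = 4.742.

x_1* = 4.742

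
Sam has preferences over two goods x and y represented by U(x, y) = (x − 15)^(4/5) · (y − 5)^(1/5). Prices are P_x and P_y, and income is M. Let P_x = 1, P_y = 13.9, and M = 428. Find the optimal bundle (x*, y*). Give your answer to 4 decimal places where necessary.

Let x' = x−15, y' = y−5. MRS = 4·y'/x' = P_x/P_y.
After buying the subsistence bundle (15, 5), a share 0.8 of the remaining income goes to x: x* = 15 + 0.8·(M − 15P_x − 5P_y)/P_x.
Discretionary income = 428 − 15·1 − 5·13.9 = 343.5; x* = 15 + 0.8·343.5/1 = 289.8; y* = 5 + 0.2·343.5/13.9 = 9.9424.

x* = 289.8, y* = 9.9424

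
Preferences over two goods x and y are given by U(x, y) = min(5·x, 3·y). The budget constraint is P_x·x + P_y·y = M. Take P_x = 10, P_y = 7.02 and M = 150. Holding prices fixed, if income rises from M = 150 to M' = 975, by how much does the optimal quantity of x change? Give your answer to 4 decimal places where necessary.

Δx* = 38.0184

Demand: x*(P_x,P_y,M) = 3·M/(3·P_x + 5·P_y), y* = 5·M/(3·P_x + 5·P_y).
Here 3·10 + 5·7.02 = 65.1, giving x* = 6.9124.
At M' = 975: x* = 44.9309. Change: 44.9309 − 6.9124 = 38.0184.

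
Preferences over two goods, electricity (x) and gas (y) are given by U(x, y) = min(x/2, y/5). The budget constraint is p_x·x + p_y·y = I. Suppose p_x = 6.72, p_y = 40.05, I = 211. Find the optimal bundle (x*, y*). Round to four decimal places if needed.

x* = 1.9748, y* = 4.9371

With perfect complements, no substitution: consume in ratio x:y = 2:5.
Budget: p_x·x + p_y·(5/2)·x = I, so (2·p_x + 5·p_y)·x = 2·I.
Demand: x*(p_x,p_y,I) = 2·I/(2·p_x + 5·p_y), y* = 5·I/(2·p_x + 5·p_y).
Here 2·6.72 + 5·40.05 = 213.69, giving x* = 1.9748 and y* = 4.9371.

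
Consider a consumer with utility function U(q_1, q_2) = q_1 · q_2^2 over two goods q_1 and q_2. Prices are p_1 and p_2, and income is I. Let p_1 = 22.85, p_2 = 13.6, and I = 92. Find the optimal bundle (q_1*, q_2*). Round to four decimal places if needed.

Tangency: MRS = (1/2)·q_2/q_1 = p_1/p_2.
So p_2·q_2 = 2·p_1·q_1; combined with the budget, a share 1/3 of income goes to q_1.
Demand: q_1*(p_1,p_2,I) = 1/3·I/p_1 and q_2* = 2/3·I/p_2.
At p_1=22.85, p_2=13.6, I=92: q_1* = 1/3·92/22.85 = 1.3421, q_2* = 4.5098.

q_1* = 1.3421, q_2* = 4.5098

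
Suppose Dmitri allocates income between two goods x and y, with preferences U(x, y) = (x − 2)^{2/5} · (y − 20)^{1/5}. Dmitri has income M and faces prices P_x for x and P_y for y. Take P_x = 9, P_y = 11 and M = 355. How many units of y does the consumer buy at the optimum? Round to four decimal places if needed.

MRS = 2·(y−20)/(x−2). Tangency with P_x/P_y gives y−20 = (1/2)·(P_x/P_y)·(x−2).
Substituting into the budget: x* = 2 + 2/3·(M − 2·P_x − 20·P_y)/P_x, and y* = 20 + 1/3·(…)/P_y.
Discretionary income = 355 − 2·9 − 20·11 = 117; y* = 20 + 1/3·117/11 = 23.5455.

y* = 23.5455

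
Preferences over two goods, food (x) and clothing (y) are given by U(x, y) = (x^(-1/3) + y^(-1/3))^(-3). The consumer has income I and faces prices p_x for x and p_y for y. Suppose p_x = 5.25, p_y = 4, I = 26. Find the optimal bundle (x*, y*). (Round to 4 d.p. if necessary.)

x* = 2.5603, y* = 3.1396

MRS = MU_x/MU_y = (y/x)^(4/3). Set equal to p_x/p_y.
Hence y/x = (p_x/p_y)^(1/(4/3)), i.e. raised to the 0.75 power.
With the ratio pinned down, the budget gives x* = I/(p_x + p_y·(y/x)) and y* = (y/x)·x*.
Numerically y/x = 1.226237, so x* = 26/(5.25 + 4·1.226237) = 2.5603 and y* = 1.226237·2.5603 = 3.1396.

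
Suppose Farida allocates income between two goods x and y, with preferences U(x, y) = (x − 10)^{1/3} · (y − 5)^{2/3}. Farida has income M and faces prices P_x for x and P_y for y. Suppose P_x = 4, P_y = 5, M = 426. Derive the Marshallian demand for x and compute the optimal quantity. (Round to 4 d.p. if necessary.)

MRS = (1/2)·(y−5)/(x−10). Tangency with P_x/P_y gives y−5 = 2·(P_x/P_y)·(x−10).
After buying the subsistence bundle (10, 5), a share 1/3 of the remaining income goes to x: x* = 10 + 1/3·(M − 10P_x − 5P_y)/P_x.
Discretionary income = 426 − 10·4 − 5·5 = 361; x* = 10 + 1/3·361/4 = 40.0833.

x* = 40.0833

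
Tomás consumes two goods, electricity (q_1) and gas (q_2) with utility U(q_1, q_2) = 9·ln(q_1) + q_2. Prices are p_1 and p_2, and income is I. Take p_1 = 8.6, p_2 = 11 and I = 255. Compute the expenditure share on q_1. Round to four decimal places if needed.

share on q_1 = 0.3882

MU_q_1 = 9/q_1, MU_q_2 = 1. Tangency: 9/q_1 = p_1/p_2.
So q_1*(p_1,p_2) = 9·p_2/p_1, independent of income; and q_2* = (I − 9·p_2)/p_2.
At the given prices: q_1* = 9·11/8.6 = 11.5116, and q_2* = 14.1818.
Expenditure on q_1: 8.6·11.5116 = 99; share = 0.3882.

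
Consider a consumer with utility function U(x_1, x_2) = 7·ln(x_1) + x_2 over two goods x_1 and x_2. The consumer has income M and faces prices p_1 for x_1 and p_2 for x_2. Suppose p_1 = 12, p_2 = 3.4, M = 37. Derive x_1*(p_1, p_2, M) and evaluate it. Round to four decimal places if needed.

MU_x_1 = 7/x_1, MU_x_2 = 1. Tangency: 7/x_1 = p_1/p_2.
So x_1*(p_1,p_2) = 7·p_2/p_1, independent of income; and x_2* = (M − 7·p_2)/p_2.
At the given prices: x_1* = 7·3.4/12 = 1.9833.

x_1* = 1.9833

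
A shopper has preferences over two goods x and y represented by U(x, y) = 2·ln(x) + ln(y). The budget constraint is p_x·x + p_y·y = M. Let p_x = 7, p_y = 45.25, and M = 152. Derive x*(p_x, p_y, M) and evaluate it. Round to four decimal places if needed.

x* = 14.4762

The MRS is 2·y/x. Set MRS = p_x/p_y.
So 2·p_y·y = p_x·x; combined with the budget, a share 2/3 of income goes to x.
Demand: x*(p_x,p_y,M) = 2/3·M/p_x and y* = 1/3·M/p_y.
At p_x=7, p_y=45.25, M=152: x* = 2/3·152/7 = 14.4762.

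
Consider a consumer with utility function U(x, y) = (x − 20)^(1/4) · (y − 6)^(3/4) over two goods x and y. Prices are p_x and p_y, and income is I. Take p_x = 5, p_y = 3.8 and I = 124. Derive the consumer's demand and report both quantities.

x* = 20.06, y* = 6.2368

Let x' = x−20, y' = y−6. MRS = (1/3)·y'/x' = p_x/p_y.
Substituting into the budget: x* = 20 + 0.25·(I − 20·p_x − 6·p_y)/p_x, and y* = 6 + 0.75·(…)/p_y.
Discretionary income = 124 − 20·5 − 6·3.8 = 1.2; x* = 20 + 0.25·1.2/5 = 20.06; y* = 6 + 0.75·1.2/3.8 = 6.2368.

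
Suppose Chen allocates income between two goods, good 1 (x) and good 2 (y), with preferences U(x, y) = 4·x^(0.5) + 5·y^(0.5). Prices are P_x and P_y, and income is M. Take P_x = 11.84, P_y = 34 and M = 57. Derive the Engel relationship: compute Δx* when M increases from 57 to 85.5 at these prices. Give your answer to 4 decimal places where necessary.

From the CES first-order condition, (4/5)·(y/x)^(0.5) = P_x/P_y.
Hence y/x = ((5/4)·P_x/P_y)^(1/(0.5)), i.e. raised to the 2 power.
With the ratio pinned down, the budget gives x* = M/(P_x + P_y·(y/x)) and y* = (y/x)·x*.
Numerically y/x = 0.189481, so x* = 57/(11.84 + 34·0.189481) = 3.1178.
At M' = 85.5: x* = 4.6766. Change: 4.6766 − 3.1178 = 1.5589.

Δx* = 1.5589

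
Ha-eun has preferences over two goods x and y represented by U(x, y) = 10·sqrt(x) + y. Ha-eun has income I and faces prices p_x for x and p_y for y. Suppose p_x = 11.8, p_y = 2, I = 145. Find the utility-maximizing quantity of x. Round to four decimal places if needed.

x* = 0.7182

Set MRS = p_x/p_y: 5·x^(−1/2) = p_x/p_y.
Solve: √x = 5·p_y/p_x, so x*(p_x,p_y) = (5·p_y/p_x)², and y* = (I − p_x·x*)/p_y.
Plugging in: x* = (5·2/11.8)² = 0.7182.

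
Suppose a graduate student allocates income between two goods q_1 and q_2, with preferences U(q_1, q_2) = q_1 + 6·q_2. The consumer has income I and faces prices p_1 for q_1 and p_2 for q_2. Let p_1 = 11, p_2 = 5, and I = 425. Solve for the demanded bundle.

Linear utility — the consumer picks whichever good has higher MU/price: 1/11 = 0.0909 vs 6/5 = 1.2.
q_2 gives more utility per dollar, so spend all income on q_2: q_2* = I/p_2, q_1* = 0.
Numerically: q_1* = 0, q_2* = 85.

q_1* = 0, q_2* = 85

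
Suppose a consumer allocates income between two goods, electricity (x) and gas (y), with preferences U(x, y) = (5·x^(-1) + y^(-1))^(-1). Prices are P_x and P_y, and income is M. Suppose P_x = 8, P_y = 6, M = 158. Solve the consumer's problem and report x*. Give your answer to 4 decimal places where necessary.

With the ratio pinned down, the budget gives x* = M/(P_x + P_y·(y/x)) and y* = (y/x)·x*.
Numerically y/x = 0.516398, so x* = 158/(8 + 6·0.516398) = 14.2363.

x* = 14.2363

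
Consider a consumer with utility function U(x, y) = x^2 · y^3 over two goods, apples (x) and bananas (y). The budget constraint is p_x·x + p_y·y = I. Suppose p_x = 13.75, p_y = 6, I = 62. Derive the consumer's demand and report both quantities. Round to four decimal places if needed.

x* = 1.8036, y* = 6.2

Tangency: MRS = (2/3)·y/x = p_x/p_y.
So 2·p_y·y = 3·p_x·x; combined with the budget, a share 0.4 of income goes to x.
Demand: x*(p_x,p_y,I) = 0.4·I/p_x and y* = 0.6·I/p_y.
At p_x=13.75, p_y=6, I=62: x* = 0.4·62/13.75 = 1.8036, y* = 6.2.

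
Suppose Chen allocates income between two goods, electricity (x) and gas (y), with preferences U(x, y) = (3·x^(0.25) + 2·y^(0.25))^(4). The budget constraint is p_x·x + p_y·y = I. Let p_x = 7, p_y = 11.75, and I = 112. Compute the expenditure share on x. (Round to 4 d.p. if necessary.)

MRS = MU_x/MU_y = (3/2)·(y/x)^(0.75). Set equal to p_x/p_y.
Hence y/x = ((2/3)·p_x/p_y)^(1/(0.75)), i.e. raised to the 4/3 power.
With the ratio pinned down, the budget gives x* = I/(p_x + p_y·(y/x)) and y* = (y/x)·x*.
Numerically y/x = 0.291939, so x* = 112/(7 + 11.75·0.291939) = 10.738 and y* = 0.291939·10.738 = 3.1348.
Expenditure on x: 7·10.738 = 75.1658; share = 0.6711.

share on x = 0.6711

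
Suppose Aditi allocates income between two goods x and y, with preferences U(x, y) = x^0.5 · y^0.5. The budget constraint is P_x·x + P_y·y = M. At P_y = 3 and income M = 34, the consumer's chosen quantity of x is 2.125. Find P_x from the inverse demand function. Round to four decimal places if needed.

MU_x/MU_y = (0.5·y)/(0.5·x); tangency sets this equal to P_x/P_y.
So 0.5·P_y·y = 0.5·P_x·x; combined with the budget, a share 0.5 of income goes to x.
Demand: x*(P_x,P_y,M) = 0.5·M/P_x and y* = 0.5·M/P_y.
Set x* = 2.125 in the demand function and solve for P_x: P_x = 8.

P_x = 8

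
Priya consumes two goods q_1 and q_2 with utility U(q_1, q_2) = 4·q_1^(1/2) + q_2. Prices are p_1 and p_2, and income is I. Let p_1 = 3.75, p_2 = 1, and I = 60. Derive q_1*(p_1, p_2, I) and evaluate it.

q_1* = 0.2844

Set MRS = p_1/p_2: 2·q_1^(−1/2) = p_1/p_2.
Thus q_1* = (2·p_2/p_1)² — independent of I — with the rest of income spent on q_2.
Plugging in: q_1* = (2·1/3.75)² = 0.2844.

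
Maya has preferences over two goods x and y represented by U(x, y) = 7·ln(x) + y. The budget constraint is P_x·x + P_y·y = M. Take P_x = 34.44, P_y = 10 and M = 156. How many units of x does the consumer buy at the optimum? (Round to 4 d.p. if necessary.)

x* = 2.0325

At the given prices: x* = 7·10/34.44 = 2.0325.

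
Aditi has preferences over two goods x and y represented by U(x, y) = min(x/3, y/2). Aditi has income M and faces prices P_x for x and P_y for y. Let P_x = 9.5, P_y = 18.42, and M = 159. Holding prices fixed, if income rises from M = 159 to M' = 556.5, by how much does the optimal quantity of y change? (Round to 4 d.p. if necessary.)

Demand: x*(P_x,P_y,M) = 3·M/(3·P_x + 2·P_y), y* = 2·M/(3·P_x + 2·P_y).
Here 3·9.5 + 2·18.42 = 65.34, giving y* = 4.8669.
At M' = 556.5: y* = 17.034. Change: 17.034 − 4.8669 = 12.1671.

Δy* = 12.1671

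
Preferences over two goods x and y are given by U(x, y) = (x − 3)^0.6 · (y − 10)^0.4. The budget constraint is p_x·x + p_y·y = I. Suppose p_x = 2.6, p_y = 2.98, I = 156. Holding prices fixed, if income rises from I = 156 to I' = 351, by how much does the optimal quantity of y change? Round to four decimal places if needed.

Let x' = x−3, y' = y−10. MRS = (3/2)·y'/x' = p_x/p_y.
After buying the subsistence bundle (3, 10), a share 0.6 of the remaining income goes to x: x* = 3 + 0.6·(I − 3p_x − 10p_y)/p_x.
Discretionary income = 156 − 3·2.6 − 10·2.98 = 118.4; y* = 10 + 0.4·118.4/2.98 = 25.8926.
At I' = 351: y* = 52.0671. Change: 52.0671 − 25.8926 = 26.1745.

Δy* = 26.1745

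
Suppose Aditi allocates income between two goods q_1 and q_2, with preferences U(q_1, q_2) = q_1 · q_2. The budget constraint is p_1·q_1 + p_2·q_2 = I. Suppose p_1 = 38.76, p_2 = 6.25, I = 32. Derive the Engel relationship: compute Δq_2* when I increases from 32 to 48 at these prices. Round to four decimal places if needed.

The MRS is q_2/q_1. Set MRS = p_1/p_2.
Rearranging, p_2·q_2 = p_1·q_1. Substituting into the budget gives p_1·q_1·(1 + 1) = I.
Demand: q_1*(p_1,p_2,I) = 0.5·I/p_1 and q_2* = 0.5·I/p_2.
At p_1=38.76, p_2=6.25, I=32: q_2* = 0.5·32/6.25 = 2.56.
At I' = 48: q_2* = 3.84. Change: 3.84 − 2.56 = 1.28.

Δq_2* = 1.28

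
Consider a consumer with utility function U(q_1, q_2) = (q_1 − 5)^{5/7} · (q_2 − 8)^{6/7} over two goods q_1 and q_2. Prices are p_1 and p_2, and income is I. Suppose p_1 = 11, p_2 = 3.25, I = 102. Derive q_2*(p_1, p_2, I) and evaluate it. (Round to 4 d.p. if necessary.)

q_2* = 11.5245

MRS = (5/6)·(q_2−8)/(q_1−5). Tangency with p_1/p_2 gives q_2−8 = (6/5)·(p_1/p_2)·(q_1−5).
After buying the subsistence bundle (5, 8), a share 5/11 of the remaining income goes to q_1: q_1* = 5 + 5/11·(I − 5p_1 − 8p_2)/p_1.
Discretionary income = 102 − 5·11 − 8·3.25 = 21; q_2* = 8 + 6/11·21/3.25 = 11.5245.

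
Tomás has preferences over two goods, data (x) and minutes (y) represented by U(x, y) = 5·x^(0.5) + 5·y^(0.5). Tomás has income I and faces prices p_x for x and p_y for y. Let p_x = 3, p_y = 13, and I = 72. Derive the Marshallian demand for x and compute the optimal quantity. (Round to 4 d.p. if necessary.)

x* = 19.5

With the ratio pinned down, the budget gives x* = I/(p_x + p_y·(y/x)) and y* = (y/x)·x*.
Numerically y/x = 0.053254, so x* = 72/(3 + 13·0.053254) = 19.5.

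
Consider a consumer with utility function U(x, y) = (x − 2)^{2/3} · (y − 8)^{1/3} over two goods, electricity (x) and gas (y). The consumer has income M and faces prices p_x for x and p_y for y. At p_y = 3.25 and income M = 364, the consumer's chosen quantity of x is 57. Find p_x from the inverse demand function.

p_x = 4

MRS = 2·(y−8)/(x−2). Tangency with p_x/p_y gives y−8 = (1/2)·(p_x/p_y)·(x−2).
After buying the subsistence bundle (2, 8), a share 2/3 of the remaining income goes to x: x* = 2 + 2/3·(M − 2p_x − 8p_y)/p_x.
Set x* = 57 in the demand function and solve for p_x: p_x = 4.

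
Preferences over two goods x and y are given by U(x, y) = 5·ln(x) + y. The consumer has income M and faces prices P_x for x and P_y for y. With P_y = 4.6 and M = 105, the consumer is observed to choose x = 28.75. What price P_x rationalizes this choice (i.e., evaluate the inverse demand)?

MU_x = 5/x, MU_y = 1. Tangency: 5/x = P_x/P_y.
So x*(P_x,P_y) = 5·P_y/P_x, independent of income; and y* = (M − 5·P_y)/P_y.
Set x* = 28.75 in the demand function and solve for P_x: P_x = 0.8.

P_x = 0.8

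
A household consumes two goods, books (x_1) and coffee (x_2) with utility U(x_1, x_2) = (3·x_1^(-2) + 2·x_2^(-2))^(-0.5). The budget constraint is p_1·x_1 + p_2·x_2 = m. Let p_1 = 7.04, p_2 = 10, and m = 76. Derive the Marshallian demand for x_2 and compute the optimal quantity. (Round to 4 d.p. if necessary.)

MU_x_1 ∝ 3·x_1^(-3), MU_x_2 ∝ 2·x_2^(-3), so MRS = (3/2)·(x_2/x_1)^(3) = p_1/p_2.
Solve for the ratio: x_2/x_1 = [(2/3)·p_1/p_2]^(1/3).
Substitute x_2 = (x_2/x_1)·x_1 into the budget: x_1* = m/(p_1 + p_2·(x_2/x_1)).
Numerically x_2/x_1 = 0.77713, so x_1* = 76/(7.04 + 10·0.77713) = 5.1312 and x_2* = 0.77713·5.1312 = 3.9876.

x_2* = 3.9876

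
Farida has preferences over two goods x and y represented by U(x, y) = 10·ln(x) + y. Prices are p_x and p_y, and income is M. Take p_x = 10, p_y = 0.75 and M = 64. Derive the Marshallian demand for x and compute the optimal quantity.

MU_x = 10/x, MU_y = 1. Tangency: 10/x = p_x/p_y.
So x*(p_x,p_y) = 10·p_y/p_x, independent of income; and y* = (M − 10·p_y)/p_y.
At the given prices: x* = 10·0.75/10 = 0.75.

x* = 0.75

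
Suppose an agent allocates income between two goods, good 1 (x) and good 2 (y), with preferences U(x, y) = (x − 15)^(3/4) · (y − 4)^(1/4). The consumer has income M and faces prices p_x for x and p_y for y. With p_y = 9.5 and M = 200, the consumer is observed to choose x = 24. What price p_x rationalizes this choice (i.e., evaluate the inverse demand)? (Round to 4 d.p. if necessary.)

This is Cobb-Douglas in (x−15, y−4): tangency gives 0.75·p_y·(y−4) = 0.25·p_x·(x−15).
After buying the subsistence bundle (15, 4), a share 0.75 of the remaining income goes to x: x* = 15 + 0.75·(M − 15p_x − 4p_y)/p_x.
Set x* = 24 in the demand function and solve for p_x: p_x = 6.

p_x = 6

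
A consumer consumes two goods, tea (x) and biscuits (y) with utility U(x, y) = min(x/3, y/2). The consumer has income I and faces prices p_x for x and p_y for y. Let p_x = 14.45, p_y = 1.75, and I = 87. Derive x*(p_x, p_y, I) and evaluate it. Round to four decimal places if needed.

Leontief preferences: the optimum is at the kink where x/3 = y/2, i.e. y = (2/3)·x.
Budget: p_x·x + p_y·(2/3)·x = I, so (3·p_x + 2·p_y)·x = 3·I.
Demand: x*(p_x,p_y,I) = 3·I/(3·p_x + 2·p_y), y* = 2·I/(3·p_x + 2·p_y).
Here 3·14.45 + 2·1.75 = 46.85, giving x* = 5.571.

x* = 5.571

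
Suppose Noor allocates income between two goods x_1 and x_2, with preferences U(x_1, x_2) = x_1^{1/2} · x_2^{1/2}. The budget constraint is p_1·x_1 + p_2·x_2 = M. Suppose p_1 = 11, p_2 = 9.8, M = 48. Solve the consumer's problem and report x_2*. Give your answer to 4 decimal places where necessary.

x_2* = 2.449

Tangency: MRS = x_2/x_1 = p_1/p_2.
So 0.5·p_2·x_2 = 0.5·p_1·x_1; combined with the budget, a share 0.5 of income goes to x_1.
Demand: x_1*(p_1,p_2,M) = 0.5·M/p_1 and x_2* = 0.5·M/p_2.
At p_1=11, p_2=9.8, M=48: x_2* = 0.5·48/9.8 = 2.449.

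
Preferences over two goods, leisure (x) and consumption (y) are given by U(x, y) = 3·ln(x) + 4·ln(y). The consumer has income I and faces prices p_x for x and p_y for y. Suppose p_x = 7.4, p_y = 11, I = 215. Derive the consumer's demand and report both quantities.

x* = 12.4517, y* = 11.1688

Tangency: MRS = (3/4)·y/x = p_x/p_y.
Rearranging, p_y·y = (4/3)·p_x·x. Substituting into the budget gives p_x·x·(1 + (4/3)) = I.
Demand: x*(p_x,p_y,I) = 3/7·I/p_x and y* = 4/7·I/p_y.
At p_x=7.4, p_y=11, I=215: x* = 3/7·215/7.4 = 12.4517, y* = 11.1688.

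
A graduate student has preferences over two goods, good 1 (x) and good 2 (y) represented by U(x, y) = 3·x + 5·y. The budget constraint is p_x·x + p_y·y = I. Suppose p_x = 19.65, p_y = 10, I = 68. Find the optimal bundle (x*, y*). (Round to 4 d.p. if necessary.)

y gives more utility per dollar, so spend all income on y: y* = I/p_y, x* = 0.
Numerically: x* = 0, y* = 6.8.

x* = 0, y* = 6.8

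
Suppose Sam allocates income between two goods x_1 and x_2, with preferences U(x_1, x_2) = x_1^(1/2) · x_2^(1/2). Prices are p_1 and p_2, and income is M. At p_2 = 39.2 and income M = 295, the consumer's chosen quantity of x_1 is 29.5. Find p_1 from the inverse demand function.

Tangency: MRS = x_2/x_1 = p_1/p_2.
So 0.5·p_2·x_2 = 0.5·p_1·x_1; combined with the budget, a share 0.5 of income goes to x_1.
Demand: x_1*(p_1,p_2,M) = 0.5·M/p_1 and x_2* = 0.5·M/p_2.
Set x_1* = 29.5 in the demand function and solve for p_1: p_1 = 5.

p_1 = 5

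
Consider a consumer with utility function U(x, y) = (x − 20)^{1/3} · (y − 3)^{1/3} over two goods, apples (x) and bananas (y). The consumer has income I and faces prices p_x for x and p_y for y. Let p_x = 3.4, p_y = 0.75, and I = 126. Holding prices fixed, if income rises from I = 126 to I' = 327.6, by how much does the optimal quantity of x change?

Δx* = 29.6471

This is Cobb-Douglas in (x−20, y−3): tangency gives 1/3·p_y·(y−3) = 1/3·p_x·(x−20).
After buying the subsistence bundle (20, 3), a share 0.5 of the remaining income goes to x: x* = 20 + 0.5·(I − 20p_x − 3p_y)/p_x.
Discretionary income = 126 − 20·3.4 − 3·0.75 = 55.75; x* = 20 + 0.5·55.75/3.4 = 28.1985.
At I' = 327.6: x* = 57.8456. Change: 57.8456 − 28.1985 = 29.6471.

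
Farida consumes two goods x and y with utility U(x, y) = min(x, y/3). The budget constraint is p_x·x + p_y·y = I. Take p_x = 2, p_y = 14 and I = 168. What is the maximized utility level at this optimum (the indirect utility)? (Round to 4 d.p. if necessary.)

V = 3.8182

Demand: x*(p_x,p_y,I) = I/(p_x + 3·p_y), y* = 3·I/(p_x + 3·p_y).
Here 2 + 3·14 = 44, giving x* = 3.8182 and y* = 11.4545.
Utility at the optimum: U(3.8182, 11.4545) = 3.8182.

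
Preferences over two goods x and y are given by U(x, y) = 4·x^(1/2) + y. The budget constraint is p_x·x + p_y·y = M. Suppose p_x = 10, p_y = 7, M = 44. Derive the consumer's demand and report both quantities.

Set MRS = p_x/p_y: 2·x^(−1/2) = p_x/p_y.
Solve: √x = 2·p_y/p_x, so x*(p_x,p_y) = (2·p_y/p_x)², and y* = (M − p_x·x*)/p_y.
Plugging in: x* = (2·7/10)² = 1.96, y* = 3.4857.

x* = 1.96, y* = 3.4857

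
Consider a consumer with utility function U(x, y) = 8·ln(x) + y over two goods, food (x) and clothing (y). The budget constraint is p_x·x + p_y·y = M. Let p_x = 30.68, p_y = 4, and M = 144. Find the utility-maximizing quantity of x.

Set MRS = p_x/p_y: (8/x)/1 = p_x/p_y.
So x*(p_x,p_y) = 8·p_y/p_x, independent of income; and y* = (M − 8·p_y)/p_y.
At the given prices: x* = 8·4/30.68 = 1.043.

x* = 1.043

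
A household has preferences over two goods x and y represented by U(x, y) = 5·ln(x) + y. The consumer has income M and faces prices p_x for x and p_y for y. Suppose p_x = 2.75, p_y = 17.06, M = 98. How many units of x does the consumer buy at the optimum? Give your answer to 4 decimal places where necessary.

Set MRS = p_x/p_y: (5/x)/1 = p_x/p_y.
So x*(p_x,p_y) = 5·p_y/p_x, independent of income; and y* = (M − 5·p_y)/p_y.
At the given prices: x* = 5·17.06/2.75 = 31.0182.

x* = 31.0182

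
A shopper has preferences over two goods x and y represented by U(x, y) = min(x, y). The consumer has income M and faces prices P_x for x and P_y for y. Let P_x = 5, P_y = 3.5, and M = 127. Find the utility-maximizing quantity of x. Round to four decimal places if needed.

x* = 14.9412

Leontief preferences: the optimum is at the kink where x/1 = y/1, i.e. y = x.
Budget: P_x·x + P_y·x = M, so (P_x + P_y)·x = M.
Demand: x*(P_x,P_y,M) = M/(P_x + P_y), y* = M/(P_x + P_y).
Here 5 + 3.5 = 8.5, giving x* = 14.9412.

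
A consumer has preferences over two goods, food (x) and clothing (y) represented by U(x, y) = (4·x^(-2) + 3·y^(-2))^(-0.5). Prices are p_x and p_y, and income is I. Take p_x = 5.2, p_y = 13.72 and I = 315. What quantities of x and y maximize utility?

x* = 22.1502, y* = 14.564

MRS = MU_x/MU_y = (4/3)·(y/x)^(3). Set equal to p_x/p_y.
Solve for the ratio: y/x = [(3/4)·p_x/p_y]^(1/3).
With the ratio pinned down, the budget gives x* = I/(p_x + p_y·(y/x)) and y* = (y/x)·x*.
Numerically y/x = 0.657512, so x* = 315/(5.2 + 13.72·0.657512) = 22.1502 and y* = 0.657512·22.1502 = 14.564.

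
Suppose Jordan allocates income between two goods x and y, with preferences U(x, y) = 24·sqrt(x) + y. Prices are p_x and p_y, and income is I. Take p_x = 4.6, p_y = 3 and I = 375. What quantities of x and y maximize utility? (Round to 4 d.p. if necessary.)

x* = 61.2476, y* = 31.087

Utility is quasi-linear in y; the FOC for x is 12/√x = p_x/p_y.
Solve: √x = 12·p_y/p_x, so x*(p_x,p_y) = (12·p_y/p_x)², and y* = (I − p_x·x*)/p_y.
Plugging in: x* = (12·3/4.6)² = 61.2476, y* = 31.087.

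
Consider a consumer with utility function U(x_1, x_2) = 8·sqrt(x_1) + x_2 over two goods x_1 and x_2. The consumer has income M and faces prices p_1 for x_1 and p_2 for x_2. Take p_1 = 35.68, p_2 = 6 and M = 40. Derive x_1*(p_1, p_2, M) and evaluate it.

x_1* = 0.4525

MU_x_1 = 4/√x_1, MU_x_2 = 1. Tangency: 4/√x_1 = p_1/p_2.
Thus x_1* = (4·p_2/p_1)² — independent of M — with the rest of income spent on x_2.
Plugging in: x_1* = (4·6/35.68)² = 0.4525.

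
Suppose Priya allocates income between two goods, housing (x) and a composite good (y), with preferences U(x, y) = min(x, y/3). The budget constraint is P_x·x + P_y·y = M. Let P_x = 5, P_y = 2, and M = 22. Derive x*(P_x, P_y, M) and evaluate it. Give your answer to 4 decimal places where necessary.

Demand: x*(P_x,P_y,M) = M/(P_x + 3·P_y), y* = 3·M/(P_x + 3·P_y).
Here 5 + 3·2 = 11, giving x* = 2.

x* = 2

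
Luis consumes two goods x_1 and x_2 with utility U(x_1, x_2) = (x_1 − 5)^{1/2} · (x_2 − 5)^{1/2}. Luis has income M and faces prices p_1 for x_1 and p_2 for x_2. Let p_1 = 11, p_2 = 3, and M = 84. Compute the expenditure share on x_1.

share on x_1 = 0.7381

This is Cobb-Douglas in (x_1−5, x_2−5): tangency gives 0.5·p_2·(x_2−5) = 0.5·p_1·(x_1−5).
Substituting into the budget: x_1* = 5 + 0.5·(M − 5·p_1 − 5·p_2)/p_1, and x_2* = 5 + 0.5·(…)/p_2.
Discretionary income = 84 − 5·11 − 5·3 = 14; x_1* = 5 + 0.5·14/11 = 5.6364; x_2* = 5 + 0.5·14/3 = 7.3333.
Expenditure on x_1: 11·5.6364 = 62; share = 0.7381.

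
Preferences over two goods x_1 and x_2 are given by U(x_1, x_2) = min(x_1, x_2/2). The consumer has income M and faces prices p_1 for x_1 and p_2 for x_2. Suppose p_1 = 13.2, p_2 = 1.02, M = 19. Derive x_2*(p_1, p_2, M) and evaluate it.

x_2* = 2.4934

Leontief preferences: the optimum is at the kink where x_1/1 = x_2/2, i.e. x_2 = 2·x_1.
Budget: p_1·x_1 + p_2·2·x_1 = M, so (p_1 + 2·p_2)·x_1 = M.
Demand: x_1*(p_1,p_2,M) = M/(p_1 + 2·p_2), x_2* = 2·M/(p_1 + 2·p_2).
Here 13.2 + 2·1.02 = 15.24, giving x_2* = 2.4934.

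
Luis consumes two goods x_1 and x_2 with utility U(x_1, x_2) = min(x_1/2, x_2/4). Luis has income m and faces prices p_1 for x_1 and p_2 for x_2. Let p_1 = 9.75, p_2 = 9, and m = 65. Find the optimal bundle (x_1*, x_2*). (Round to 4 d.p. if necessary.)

x_1* = 2.3423, x_2* = 4.6847

Demand: x_1*(p_1,p_2,m) = 2·m/(2·p_1 + 4·p_2), x_2* = 4·m/(2·p_1 + 4·p_2).
Here 2·9.75 + 4·9 = 55.5, giving x_1* = 2.3423 and x_2* = 4.6847.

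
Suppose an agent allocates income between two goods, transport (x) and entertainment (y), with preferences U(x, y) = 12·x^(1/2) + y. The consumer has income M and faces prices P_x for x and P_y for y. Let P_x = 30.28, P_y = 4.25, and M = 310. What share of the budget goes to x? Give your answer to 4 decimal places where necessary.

share on x = 0.0693

MU_x = 6/√x, MU_y = 1. Tangency: 6/√x = P_x/P_y.
Thus x* = (6·P_y/P_x)² — independent of M — with the rest of income spent on y.
Plugging in: x* = (6·4.25/30.28)² = 0.7092, y* = 67.8883.
Expenditure on x: 30.28·0.7092 = 21.4746; share = 0.0693.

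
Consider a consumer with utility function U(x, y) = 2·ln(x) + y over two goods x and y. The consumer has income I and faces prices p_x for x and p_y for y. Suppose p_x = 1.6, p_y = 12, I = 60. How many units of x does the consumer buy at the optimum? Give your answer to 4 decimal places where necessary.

MU_x = 2/x, MU_y = 1. Tangency: 2/x = p_x/p_y.
So x*(p_x,p_y) = 2·p_y/p_x, independent of income; and y* = (I − 2·p_y)/p_y.
At the given prices: x* = 2·12/1.6 = 15.

x* = 15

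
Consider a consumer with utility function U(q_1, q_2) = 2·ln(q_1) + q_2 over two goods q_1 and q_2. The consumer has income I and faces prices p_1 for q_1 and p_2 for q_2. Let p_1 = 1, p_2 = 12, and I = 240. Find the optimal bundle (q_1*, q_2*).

At the given prices: q_1* = 2·12/1 = 24, and q_2* = 18.

q_1* = 24, q_2* = 18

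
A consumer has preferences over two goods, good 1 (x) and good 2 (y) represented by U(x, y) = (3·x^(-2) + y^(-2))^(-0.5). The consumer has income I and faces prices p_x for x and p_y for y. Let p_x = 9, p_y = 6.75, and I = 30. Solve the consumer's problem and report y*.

From the CES first-order condition, 3·(y/x)^(3) = p_x/p_y.
Solve for the ratio: y/x = [(1/3)·p_x/p_y]^(1/3).
Substitute y = (y/x)·x into the budget: x* = I/(p_x + p_y·(y/x)).
Numerically y/x = 0.763143, so x* = 30/(9 + 6.75·0.763143) = 2.12 and y* = 0.763143·2.12 = 1.6178.

y* = 1.6178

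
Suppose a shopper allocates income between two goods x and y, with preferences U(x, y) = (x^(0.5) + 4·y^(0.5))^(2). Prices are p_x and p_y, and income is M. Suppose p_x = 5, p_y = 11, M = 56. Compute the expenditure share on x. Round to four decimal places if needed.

share on x = 0.1209

With the ratio pinned down, the budget gives x* = M/(p_x + p_y·(y/x)) and y* = (y/x)·x*.
Numerically y/x = 3.305785, so x* = 56/(5 + 11·3.305785) = 1.3538 and y* = 3.305785·1.3538 = 4.4755.
Expenditure on x: 5·1.3538 = 6.7692; share = 0.1209.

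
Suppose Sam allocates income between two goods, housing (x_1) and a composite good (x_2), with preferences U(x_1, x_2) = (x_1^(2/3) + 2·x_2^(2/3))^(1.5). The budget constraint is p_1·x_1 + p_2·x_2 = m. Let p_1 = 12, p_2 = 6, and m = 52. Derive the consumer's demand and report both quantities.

Numerically x_2/x_1 = 64, so x_1* = 52/(12 + 6·64) = 0.1313 and x_2* = 64·0.1313 = 8.404.

x_1* = 0.1313, x_2* = 8.404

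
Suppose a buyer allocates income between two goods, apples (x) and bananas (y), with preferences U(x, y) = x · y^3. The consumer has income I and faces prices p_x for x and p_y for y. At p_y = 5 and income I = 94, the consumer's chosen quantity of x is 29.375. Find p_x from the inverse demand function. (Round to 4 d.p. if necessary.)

MU_x/MU_y = (y)/(3·x); tangency sets this equal to p_x/p_y.
So p_y·y = 3·p_x·x; combined with the budget, a share 0.25 of income goes to x.
Demand: x*(p_x,p_y,I) = 0.25·I/p_x and y* = 0.75·I/p_y.
Set x* = 29.375 in the demand function and solve for p_x: p_x = 0.8.

p_x = 0.8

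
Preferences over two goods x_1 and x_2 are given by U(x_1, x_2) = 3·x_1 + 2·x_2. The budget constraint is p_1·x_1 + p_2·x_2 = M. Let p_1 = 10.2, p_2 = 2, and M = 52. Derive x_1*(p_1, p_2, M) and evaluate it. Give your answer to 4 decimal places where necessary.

Perfect substitutes: compare marginal utility per dollar. 3/p_1 vs 2/p_2 → 0.2941 vs 1.
x_2 gives more utility per dollar, so spend all income on x_2: x_2* = M/p_2, x_1* = 0.
Numerically: x_1* = 0, x_2* = 26.

x_1* = 0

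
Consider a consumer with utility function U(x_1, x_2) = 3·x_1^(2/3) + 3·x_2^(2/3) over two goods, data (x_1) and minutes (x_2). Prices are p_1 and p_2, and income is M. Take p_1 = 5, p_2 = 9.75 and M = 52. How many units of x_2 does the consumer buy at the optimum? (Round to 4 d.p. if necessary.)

x_2* = 1.1105

MU_x_1 ∝ 3·x_1^(-1/3), MU_x_2 ∝ 3·x_2^(-1/3), so MRS = (x_2/x_1)^(1/3) = p_1/p_2.
Hence x_2/x_1 = (p_1/p_2)^(1/(1/3)), i.e. raised to the 3 power.
Substitute x_2 = (x_2/x_1)·x_1 into the budget: x_1* = M/(p_1 + p_2·(x_2/x_1)).
Numerically x_2/x_1 = 0.134864, so x_1* = 52/(5 + 9.75·0.134864) = 8.2345 and x_2* = 0.134864·8.2345 = 1.1105.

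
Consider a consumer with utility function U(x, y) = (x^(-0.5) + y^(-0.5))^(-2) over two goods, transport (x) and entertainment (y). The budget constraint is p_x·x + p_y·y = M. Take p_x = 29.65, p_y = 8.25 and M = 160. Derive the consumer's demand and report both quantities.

x* = 3.2649, y* = 7.6603

From the CES first-order condition, (y/x)^(1.5) = p_x/p_y.
Hence y/x = (p_x/p_y)^(1/(1.5)), i.e. raised to the 2/3 power.
Substitute y = (y/x)·x into the budget: x* = M/(p_x + p_y·(y/x)).
Numerically y/x = 2.346284, so x* = 160/(29.65 + 8.25·2.346284) = 3.2649 and y* = 2.346284·3.2649 = 7.6603.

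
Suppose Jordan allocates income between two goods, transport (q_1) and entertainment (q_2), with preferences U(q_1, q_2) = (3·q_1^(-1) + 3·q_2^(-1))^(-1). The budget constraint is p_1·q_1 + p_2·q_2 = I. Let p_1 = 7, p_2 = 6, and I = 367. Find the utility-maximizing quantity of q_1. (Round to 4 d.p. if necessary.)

q_1* = 27.224

From the CES first-order condition, (q_2/q_1)^(2) = p_1/p_2.
Solve for the ratio: q_2/q_1 = [p_1/p_2]^(0.5).
With the ratio pinned down, the budget gives q_1* = I/(p_1 + p_2·(q_2/q_1)) and q_2* = (q_2/q_1)·q_1*.
Numerically q_2/q_1 = 1.080123, so q_1* = 367/(7 + 6·1.080123) = 27.224.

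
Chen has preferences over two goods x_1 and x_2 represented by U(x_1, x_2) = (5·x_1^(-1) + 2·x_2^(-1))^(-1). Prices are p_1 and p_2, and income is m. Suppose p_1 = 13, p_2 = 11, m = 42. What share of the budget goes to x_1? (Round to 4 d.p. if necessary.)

MU_x_1 ∝ 5·x_1^(-2), MU_x_2 ∝ 2·x_2^(-2), so MRS = (5/2)·(x_2/x_1)^(2) = p_1/p_2.
Solve for the ratio: x_2/x_1 = [(2/5)·p_1/p_2]^(0.5).
With the ratio pinned down, the budget gives x_1* = m/(p_1 + p_2·(x_2/x_1)) and x_2* = (x_2/x_1)·x_1*.
Numerically x_2/x_1 = 0.687552, so x_1* = 42/(13 + 11·0.687552) = 2.0425 and x_2* = 0.687552·2.0425 = 1.4043.
Expenditure on x_1: 13·2.0425 = 26.5525; share = 0.6322.

share on x_1 = 0.6322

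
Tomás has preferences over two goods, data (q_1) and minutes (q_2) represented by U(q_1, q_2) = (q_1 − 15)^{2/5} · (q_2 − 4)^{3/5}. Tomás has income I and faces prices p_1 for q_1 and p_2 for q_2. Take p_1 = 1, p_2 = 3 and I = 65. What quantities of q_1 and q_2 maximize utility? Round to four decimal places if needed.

q_1* = 30.2, q_2* = 11.6

Let q_1' = q_1−15, q_2' = q_2−4. MRS = (2/3)·q_2'/q_1' = p_1/p_2.
Substituting into the budget: q_1* = 15 + 0.4·(I − 15·p_1 − 4·p_2)/p_1, and q_2* = 4 + 0.6·(…)/p_2.
Discretionary income = 65 − 15·1 − 4·3 = 38; q_1* = 15 + 0.4·38/1 = 30.2; q_2* = 4 + 0.6·38/3 = 11.6.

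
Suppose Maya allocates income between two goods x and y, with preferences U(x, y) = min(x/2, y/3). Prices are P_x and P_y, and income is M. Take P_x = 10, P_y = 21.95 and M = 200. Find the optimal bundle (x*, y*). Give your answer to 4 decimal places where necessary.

x* = 4.6593, y* = 6.9889

With perfect complements, no substitution: consume in ratio x:y = 2:3.
Budget: P_x·x + P_y·(3/2)·x = M, so (2·P_x + 3·P_y)·x = 2·M.
Demand: x*(P_x,P_y,M) = 2·M/(2·P_x + 3·P_y), y* = 3·M/(2·P_x + 3·P_y).
Here 2·10 + 3·21.95 = 85.85, giving x* = 4.6593 and y* = 6.9889.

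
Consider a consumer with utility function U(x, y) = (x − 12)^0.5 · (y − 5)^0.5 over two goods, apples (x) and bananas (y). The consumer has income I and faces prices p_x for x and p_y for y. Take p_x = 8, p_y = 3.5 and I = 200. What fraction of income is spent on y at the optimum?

share on y = 0.3038

Discretionary income = 200 − 12·8 − 5·3.5 = 86.5; x* = 12 + 0.5·86.5/8 = 17.4062; y* = 5 + 0.5·86.5/3.5 = 17.3571.
Expenditure on y: 3.5·17.3571 = 60.75; share = 0.3038.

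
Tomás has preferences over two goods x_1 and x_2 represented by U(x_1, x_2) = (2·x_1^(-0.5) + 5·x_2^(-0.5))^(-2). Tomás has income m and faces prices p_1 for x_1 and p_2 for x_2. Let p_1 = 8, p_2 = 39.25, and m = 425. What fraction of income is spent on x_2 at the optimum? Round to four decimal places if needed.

share on x_2 = 0.7579

From the CES first-order condition, (2/5)·(x_2/x_1)^(1.5) = p_1/p_2.
Hence x_2/x_1 = ((5/2)·p_1/p_2)^(1/(1.5)), i.e. raised to the 2/3 power.
With the ratio pinned down, the budget gives x_1* = m/(p_1 + p_2·(x_2/x_1)) and x_2* = (x_2/x_1)·x_1*.
Numerically x_2/x_1 = 0.63796, so x_1* = 425/(8 + 39.25·0.63796) = 12.8632 and x_2* = 0.63796·12.8632 = 8.2062.
Expenditure on x_2: 39.25·8.2062 = 322.0942; share = 0.7579.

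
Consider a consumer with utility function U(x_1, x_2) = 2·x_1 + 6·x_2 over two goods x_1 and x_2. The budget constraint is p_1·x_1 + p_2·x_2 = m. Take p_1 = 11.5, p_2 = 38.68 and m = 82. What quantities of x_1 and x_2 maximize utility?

x_1* = 7.1304, x_2* = 0

Linear utility — the consumer picks whichever good has higher MU/price: 2/11.5 = 0.1739 vs 6/38.68 = 0.1551.
x_1 gives more utility per dollar, so spend all income on x_1: x_1* = m/p_1, x_2* = 0.
Numerically: x_1* = 7.1304, x_2* = 0.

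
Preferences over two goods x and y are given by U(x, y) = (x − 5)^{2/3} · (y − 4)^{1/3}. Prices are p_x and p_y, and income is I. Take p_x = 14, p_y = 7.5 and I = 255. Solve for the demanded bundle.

Discretionary income = 255 − 5·14 − 4·7.5 = 155; x* = 5 + 2/3·155/14 = 12.381; y* = 4 + 1/3·155/7.5 = 10.8889.

x* = 12.381, y* = 10.8889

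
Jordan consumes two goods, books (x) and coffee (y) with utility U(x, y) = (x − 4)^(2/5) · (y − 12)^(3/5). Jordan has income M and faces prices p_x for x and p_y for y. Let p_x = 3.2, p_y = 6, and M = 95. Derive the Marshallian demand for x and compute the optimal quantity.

x* = 5.275

MRS = (2/3)·(y−12)/(x−4). Tangency with p_x/p_y gives y−12 = (3/2)·(p_x/p_y)·(x−4).
After buying the subsistence bundle (4, 12), a share 0.4 of the remaining income goes to x: x* = 4 + 0.4·(M − 4p_x − 12p_y)/p_x.
Discretionary income = 95 − 4·3.2 − 12·6 = 10.2; x* = 4 + 0.4·10.2/3.2 = 5.275.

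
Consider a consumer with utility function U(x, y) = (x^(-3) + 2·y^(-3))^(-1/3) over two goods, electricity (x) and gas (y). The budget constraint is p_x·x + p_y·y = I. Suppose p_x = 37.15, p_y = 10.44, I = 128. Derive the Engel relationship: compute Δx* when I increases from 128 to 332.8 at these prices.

Numerically y/x = 1.633323, so x* = 128/(37.15 + 10.44·1.633323) = 2.3615.
At I' = 332.8: x* = 6.14. Change: 6.14 − 2.3615 = 3.7785.

Δx* = 3.7785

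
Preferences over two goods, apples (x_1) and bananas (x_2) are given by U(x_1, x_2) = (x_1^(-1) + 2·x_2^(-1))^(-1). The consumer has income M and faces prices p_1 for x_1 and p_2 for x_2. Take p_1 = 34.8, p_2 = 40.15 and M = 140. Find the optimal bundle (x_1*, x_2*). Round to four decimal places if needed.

x_1* = 1.597, x_2* = 2.1027

MRS = MU_x_1/MU_x_2 = (1/2)·(x_2/x_1)^(2). Set equal to p_1/p_2.
Solve for the ratio: x_2/x_1 = [2·p_1/p_2]^(0.5).
Substitute x_2 = (x_2/x_1)·x_1 into the budget: x_1* = M/(p_1 + p_2·(x_2/x_1)).
Numerically x_2/x_1 = 1.316624, so x_1* = 140/(34.8 + 40.15·1.316624) = 1.597 and x_2* = 1.316624·1.597 = 2.1027.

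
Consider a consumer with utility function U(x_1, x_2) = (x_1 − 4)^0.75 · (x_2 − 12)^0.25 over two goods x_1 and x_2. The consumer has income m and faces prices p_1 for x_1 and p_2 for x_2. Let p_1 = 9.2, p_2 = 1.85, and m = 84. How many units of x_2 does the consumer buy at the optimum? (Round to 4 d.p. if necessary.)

MRS = 3·(x_2−12)/(x_1−4). Tangency with p_1/p_2 gives x_2−12 = (1/3)·(p_1/p_2)·(x_1−4).
Substituting into the budget: x_1* = 4 + 0.75·(m − 4·p_1 − 12·p_2)/p_1, and x_2* = 12 + 0.25·(…)/p_2.
Discretionary income = 84 − 4·9.2 − 12·1.85 = 25; x_2* = 12 + 0.25·25/1.85 = 15.3784.

x_2* = 15.3784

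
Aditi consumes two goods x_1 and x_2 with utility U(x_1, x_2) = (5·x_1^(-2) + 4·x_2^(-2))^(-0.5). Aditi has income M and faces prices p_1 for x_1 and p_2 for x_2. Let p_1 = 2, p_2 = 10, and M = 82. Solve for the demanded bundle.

x_1* = 11.0381, x_2* = 5.9924

MU_x_1 ∝ 5·x_1^(-3), MU_x_2 ∝ 4·x_2^(-3), so MRS = (5/4)·(x_2/x_1)^(3) = p_1/p_2.
Hence x_2/x_1 = ((4/5)·p_1/p_2)^(1/(3)), i.e. raised to the 1/3 power.
Substitute x_2 = (x_2/x_1)·x_1 into the budget: x_1* = M/(p_1 + p_2·(x_2/x_1)).
Numerically x_2/x_1 = 0.542884, so x_1* = 82/(2 + 10·0.542884) = 11.0381 and x_2* = 0.542884·11.0381 = 5.9924.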